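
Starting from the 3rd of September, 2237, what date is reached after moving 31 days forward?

the 4th of October, 2237

Count 31 days after September 3, 2237:
September 2237: 30 − 3 = 27 days remain.
October 1–4, 2237: 4 days.
Total: 27 + 4 = 31 days.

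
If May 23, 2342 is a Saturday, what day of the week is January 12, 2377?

Day-of-year of May 23, 2342: 143.
Day-of-year of January 12, 2377: 12.
2342 has 365 days, so 365 − 143 = 222 days remain in 2342.
Full years 2343–2376: 25 common + 9 leap = 25×365 + 9×366 = 12419 days.
Total: 222 + 12419 + 12 = 12653 days.
12653 mod 7 = 4, so 4 days after Saturday is Wednesday.

Wednesday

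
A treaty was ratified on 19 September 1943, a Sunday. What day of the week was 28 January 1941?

Tuesday

Count forward from the earlier date (January 28, 1941) to the later (September 19, 1943):
January 28, 1941 → January 28, 1942: 365 days.
January 28, 1942 → January 28, 1943: 365 days.
January 1943: 31 − 28 = 3 days remain.
Then February 1943 (28), March (31), April (30), May (31), June (30), July (31), August (31): 28 + 31 + 30 + 31 + 30 + 31 + 31 = 212 days.
September 1–19, 1943: 19 days.
Residual: 234 days.
Total: 964 days.
964 mod 7 = 5, so 5 days before Sunday is Tuesday.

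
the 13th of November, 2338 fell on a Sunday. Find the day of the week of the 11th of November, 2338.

Count forward from the earlier date (November 11, 2338) to the later (November 13, 2338):
Within November 2338: 13 − 11 = 2 days.
2 mod 7 = 2, so 2 days before Sunday is Friday.

Friday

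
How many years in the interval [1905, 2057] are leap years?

38

Years divisible by 4: 1908, 1912, …, 2056 — 38 in all.
2000 is divisible by 400, so still leap.
No century exceptions apply. Count: 38.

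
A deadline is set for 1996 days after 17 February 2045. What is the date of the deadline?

6 August 2050

Count 1996 days after February 17, 2045:
Day-of-year of February 17, 2045: 48.
Day-of-year of August 6, 2050: 218.
2045 has 365 days, so 365 − 48 = 317 days remain in 2045.
Full years: 2046: 365; 2047: 365; 2048: 366; 2049: 365. Sum = 1461.
Total: 317 + 1461 + 218 = 1996 days.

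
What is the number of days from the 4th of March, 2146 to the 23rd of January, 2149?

March 4, 2146 → March 4, 2147: 365 days.
March 4, 2147 → March 4, 2148: 366 days (2148 is a leap year).
March 2148: 31 − 4 = 27 days remain.
Then 9 full months totalling 275 days.
January 1–23, 2149: 23 days.
Residual: 325 days.
Total: 1056 days.

1056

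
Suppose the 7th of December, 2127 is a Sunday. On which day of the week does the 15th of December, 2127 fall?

Monday

Within December 2127: 15 − 7 = 8 days.
8 mod 7 = 1, so 1 day after Sunday is Monday.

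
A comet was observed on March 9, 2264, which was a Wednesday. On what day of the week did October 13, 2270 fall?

Thursday

March 9, 2264 → March 9, 2265: 365 days.
March 9, 2265 → March 9, 2266: 365 days.
March 9, 2266 → March 9, 2267: 365 days.
March 9, 2267 → March 9, 2268: 366 days (2268 is a leap year).
March 9, 2268 → March 9, 2269: 365 days.
March 9, 2269 → March 9, 2270: 365 days.
March 2270: 31 − 9 = 22 days remain.
Then April (30), May (31), June (30), July (31), August (31), September (30): 30 + 31 + 30 + 31 + 31 + 30 = 183 days.
October 1–13, 2270: 13 days.
Residual: 218 days.
Total: 2409 days.
2409 mod 7 = 1, so 1 day after Wednesday is Thursday.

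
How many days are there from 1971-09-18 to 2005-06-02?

From September 18, 1971 to September 18, 2004: 33 years, of which 9 contain a Feb 29 — 24×365 + 9×366 = 12054 days.
(2000 is a leap year (divisible by 400).)
September 2004: 30 − 18 = 12 days remain.
Then October (31), November (30), December (31), January (31), February 2005 (28), March (31), April (30), May (31): 31 + 30 + 31 + 31 + 28 + 31 + 30 + 31 = 243 days.
June 1–2, 2005: 2 days.
Residual: 257 days.
Total: 12311 days.

12311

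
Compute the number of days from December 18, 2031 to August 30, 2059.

From December 18, 2031 to December 18, 2058: 27 years, of which 7 contain a Feb 29 — 20×365 + 7×366 = 9862 days.
December 2058: 31 − 18 = 13 days remain.
Then January (31), February 2059 (28), March (31), April (30), May (31), June (30), July (31): 31 + 28 + 31 + 30 + 31 + 30 + 31 = 212 days.
August 1–30, 2059: 30 days.
Residual: 255 days.
Total: 10117 days.

10117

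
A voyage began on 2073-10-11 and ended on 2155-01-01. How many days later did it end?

Day-of-year of October 11, 2073: 284.
Day-of-year of January 1, 2155: 1.
2073 has 365 days, so 365 − 284 = 81 days remain in 2073.
Full years 2074–2154: 62 common + 19 leap = 62×365 + 19×366 = 29584 days.
Total: 81 + 29584 + 1 = 29666 days.

29666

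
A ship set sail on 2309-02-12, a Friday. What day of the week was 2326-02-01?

Day-of-year of February 12, 2309: 43.
Day-of-year of February 1, 2326: 32.
2309 has 365 days, so 365 − 43 = 322 days remain in 2309.
Full years 2310–2325: 12 common + 4 leap = 12×365 + 4×366 = 5844 days.
Total: 322 + 5844 + 32 = 6198 days.
6198 mod 7 = 3, so 3 days after Friday is Monday.

Monday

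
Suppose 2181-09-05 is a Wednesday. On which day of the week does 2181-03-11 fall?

Count forward from the earlier date (March 11, 2181) to the later (September 5, 2181):
March 2181: 31 − 11 = 20 days remain.
Then April (30), May (31), June (30), July (31), August (31): 30 + 31 + 30 + 31 + 31 = 153 days.
September 1–5, 2181: 5 days.
Total: 20 + 153 + 5 = 178 days.
178 mod 7 = 3, so 3 days before Wednesday is Sunday.

Sunday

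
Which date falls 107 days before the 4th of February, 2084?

the 20th of October, 2083

Count 107 days before February 4, 2084:
October 2083: 31 − 20 = 11 days remain.
Then November (30), December (31), January (31): 30 + 31 + 31 = 92 days.
February 1–4, 2084: 4 days (2084 is a leap year).
Total: 11 + 92 + 4 = 107 days.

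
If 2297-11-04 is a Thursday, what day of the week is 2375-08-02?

Saturday

Day-of-year of November 4, 2297: 308.
Day-of-year of August 2, 2375: 214.
2297 has 365 days, so 365 − 308 = 57 days remain in 2297.
Full years 2298–2374: 59 common + 18 leap = 59×365 + 18×366 = 28123 days.
Total: 57 + 28123 + 214 = 28394 days.
28394 mod 7 = 2, so 2 days after Thursday is Saturday.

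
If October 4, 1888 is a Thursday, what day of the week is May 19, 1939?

Friday

From October 4, 1888 to October 4, 1938: 50 years, of which 11 contain a Feb 29 — 39×365 + 11×366 = 18261 days.
(1900 is not a leap year (divisible by 100 but not 400).)
October 1938: 31 − 4 = 27 days remain.
Then November (30), December (31), January (31), February 1939 (28), March (31), April (30): 30 + 31 + 31 + 28 + 31 + 30 = 181 days.
May 1–19, 1939: 19 days.
Residual: 227 days.
Total: 18488 days.
18488 mod 7 = 1, so 1 day after Thursday is Friday.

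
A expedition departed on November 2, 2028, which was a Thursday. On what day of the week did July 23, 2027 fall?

Friday

Count forward from the earlier date (July 23, 2027) to the later (November 2, 2028):
July 23, 2027 → July 23, 2028: 366 days (2028 is a leap year).
July 2028: 31 − 23 = 8 days remain.
Then August (31), September (30), October (31): 31 + 30 + 31 = 92 days.
November 1–2, 2028: 2 days.
Residual: 102 days.
Total: 468 days.
468 mod 7 = 6, so 6 days before Thursday is Friday.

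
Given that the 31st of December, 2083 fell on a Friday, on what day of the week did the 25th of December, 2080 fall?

Count forward from the earlier date (December 25, 2080) to the later (December 31, 2083):
December 25, 2080 → December 25, 2081: 365 days.
December 25, 2081 → December 25, 2082: 365 days.
December 25, 2082 → December 25, 2083: 365 days.
Within December 2083: 31 − 25 = 6 days.
Total: 1101 days.
1101 mod 7 = 2, so 2 days before Friday is Wednesday.

Wednesday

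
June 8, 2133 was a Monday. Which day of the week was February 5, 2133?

Count forward from the earlier date (February 5, 2133) to the later (June 8, 2133):
February 2133: 28 − 5 = 23 days remain (2133 is not a leap year, so February has 28 days).
Then March (31), April (30), May (31): 31 + 30 + 31 = 92 days.
June 1–8, 2133: 8 days.
Total: 23 + 92 + 8 = 123 days.
123 mod 7 = 4, so 4 days before Monday is Thursday.

Thursday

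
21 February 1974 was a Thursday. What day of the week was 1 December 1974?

February 1974: 28 − 21 = 7 days remain (1974 is not a leap year, so February has 28 days).
Then 9 full months totalling 275 days.
December 1, 1974: 1 day.
Total: 7 + 275 + 1 = 283 days.
283 mod 7 = 3, so 3 days after Thursday is Sunday.

Sunday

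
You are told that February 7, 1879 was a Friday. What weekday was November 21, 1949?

Day-of-year of February 7, 1879: 38.
Day-of-year of November 21, 1949: 325.
1879 has 365 days, so 365 − 38 = 327 days remain in 1879.
Full years 1880–1948: 52 common + 17 leap = 52×365 + 17×366 = 25202 days.
Total: 327 + 25202 + 325 = 25854 days.
25854 mod 7 = 3, so 3 days after Friday is Monday.

Monday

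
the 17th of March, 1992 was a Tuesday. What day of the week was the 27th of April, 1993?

March 1992: 31 − 17 = 14 days remain.
Then 12 full months totalling 365 days.
April 1–27, 1993: 27 days.
Total: 14 + 365 + 27 = 406 days.
406 is a multiple of 7, so the 27th of April, 1993 falls on the same weekday: Tuesday.

Tuesday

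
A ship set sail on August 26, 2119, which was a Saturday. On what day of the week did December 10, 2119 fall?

August 2119: 31 − 26 = 5 days remain.
Then September (30), October (31), November (30): 30 + 31 + 30 = 91 days.
December 1–10, 2119: 10 days.
Total: 5 + 91 + 10 = 106 days.
106 mod 7 = 1, so 1 day after Saturday is Sunday.

Sunday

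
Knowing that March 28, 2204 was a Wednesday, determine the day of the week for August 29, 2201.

Saturday

Count forward from the earlier date (August 29, 2201) to the later (March 28, 2204):
Day-of-year of August 29, 2201: 241.
Day-of-year of March 28, 2204: 88.
2201 has 365 days, so 365 − 241 = 124 days remain in 2201.
Full years: 2202: 365; 2203: 365. Sum = 730.
Total: 124 + 730 + 88 = 942 days.
942 mod 7 = 4, so 4 days before Wednesday is Saturday.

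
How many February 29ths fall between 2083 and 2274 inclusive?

46

Years divisible by 4: 2084, 2088, …, 2272 — 48 in all.
Of these, 2100, 2200 are divisible by 100 but not 400, so not leap.
Leap years: 48 − 2 = 46.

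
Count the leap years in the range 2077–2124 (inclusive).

Years divisible by 4 in [2077, 2124]: 2080, 2084, 2088, 2092, 2096, 2100, 2104, 2108, 2112, 2116, 2120, 2124.
Of these, 2100 is divisible by 100 but not 400, so not leap.
Leap years: 12 − 1 = 11.

11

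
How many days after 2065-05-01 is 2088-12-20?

8634

From May 1, 2065 to May 1, 2088: 23 years, of which 6 contain a Feb 29 — 17×365 + 6×366 = 8401 days.
May 2088: 31 − 1 = 30 days remain.
Then June (30), July (31), August (31), September (30), October (31), November (30): 30 + 31 + 31 + 30 + 31 + 30 = 183 days.
December 1–20, 2088: 20 days.
Residual: 233 days.
Total: 8634 days.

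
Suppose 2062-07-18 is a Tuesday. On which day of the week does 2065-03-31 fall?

Tuesday

Day-of-year of July 18, 2062: 199.
Day-of-year of March 31, 2065: 90.
2062 has 365 days, so 365 − 199 = 166 days remain in 2062.
Full years: 2063: 365; 2064: 366. Sum = 731.
Total: 166 + 731 + 90 = 987 days.
987 is a multiple of 7, so 2065-03-31 falls on the same weekday: Tuesday.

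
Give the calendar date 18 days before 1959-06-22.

1959-06-04

Count 18 days before June 22, 1959:
Within June 1959: 22 − 4 = 18 days.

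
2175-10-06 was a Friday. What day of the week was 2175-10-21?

Within October 2175: 21 − 6 = 15 days.
15 mod 7 = 1, so 1 day after Friday is Saturday.

Saturday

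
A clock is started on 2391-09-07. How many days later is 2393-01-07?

Day-of-year of September 7, 2391: 250.
Day-of-year of January 7, 2393: 7.
2391 has 365 days, so 365 − 250 = 115 days remain in 2391.
Full years: 2392: 366. Sum = 366.
Total: 115 + 366 + 7 = 488 days.

488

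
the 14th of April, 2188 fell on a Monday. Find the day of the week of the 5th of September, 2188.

April 2188: 30 − 14 = 16 days remain.
Then May (31), June (30), July (31), August (31): 31 + 30 + 31 + 31 = 123 days.
September 1–5, 2188: 5 days.
Total: 16 + 123 + 5 = 144 days.
144 mod 7 = 4, so 4 days after Monday is Friday.

Friday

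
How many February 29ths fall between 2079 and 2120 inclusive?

Years divisible by 4 in [2079, 2120]: 2080, 2084, 2088, 2092, 2096, 2100, 2104, 2108, 2112, 2116, 2120.
Of these, 2100 is divisible by 100 but not 400, so not leap.
Leap years: 11 − 1 = 10.

10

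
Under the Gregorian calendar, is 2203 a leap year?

No

2203 is not a leap year.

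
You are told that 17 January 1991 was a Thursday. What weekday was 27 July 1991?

Saturday

January 1991: 31 − 17 = 14 days remain.
Then February 1991 (28), March (31), April (30), May (31), June (30): 28 + 31 + 30 + 31 + 30 = 150 days.
July 1–27, 1991: 27 days.
Total: 14 + 150 + 27 = 191 days.
191 mod 7 = 2, so 2 days after Thursday is Saturday.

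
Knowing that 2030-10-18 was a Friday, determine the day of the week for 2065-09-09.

Wednesday

Day-of-year of October 18, 2030: 291.
Day-of-year of September 9, 2065: 252.
2030 has 365 days, so 365 − 291 = 74 days remain in 2030.
Full years 2031–2064: 25 common + 9 leap = 25×365 + 9×366 = 12419 days.
Total: 74 + 12419 + 252 = 12745 days.
12745 mod 7 = 5, so 5 days after Friday is Wednesday.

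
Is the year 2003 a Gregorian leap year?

No

2003 is not a leap year.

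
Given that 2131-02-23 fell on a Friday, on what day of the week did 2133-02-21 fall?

Saturday

Day-of-year of February 23, 2131: 54.
Day-of-year of February 21, 2133: 52.
2131 has 365 days, so 365 − 54 = 311 days remain in 2131.
Full years: 2132: 366. Sum = 366.
Total: 311 + 366 + 52 = 729 days.
729 mod 7 = 1, so 1 day after Friday is Saturday.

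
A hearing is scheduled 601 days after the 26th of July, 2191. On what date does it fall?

the 18th of March, 2193

Count 601 days after July 26, 2191:
Day-of-year of July 26, 2191: 207.
Day-of-year of March 18, 2193: 77.
2191 has 365 days, so 365 − 207 = 158 days remain in 2191.
Full years: 2192: 366. Sum = 366.
Total: 158 + 366 + 77 = 601 days.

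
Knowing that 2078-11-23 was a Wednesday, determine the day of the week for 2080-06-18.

November 2078: 30 − 23 = 7 days remain.
Then 18 full months totalling 548 days.
June 1–18, 2080: 18 days.
Total: 7 + 548 + 18 = 573 days.
573 mod 7 = 6, so 6 days after Wednesday is Tuesday.

Tuesday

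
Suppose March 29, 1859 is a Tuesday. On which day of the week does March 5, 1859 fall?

Saturday

Count forward from the earlier date (March 5, 1859) to the later (March 29, 1859):
Within March 1859: 29 − 5 = 24 days.
24 mod 7 = 3, so 3 days before Tuesday is Saturday.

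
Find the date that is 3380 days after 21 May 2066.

22 August 2075

Count 3380 days after May 21, 2066:
From May 21, 2066 to May 21, 2075: 9 years, of which 2 contain a Feb 29 — 7×365 + 2×366 = 3287 days.
May 2075: 31 − 21 = 10 days remain.
Then June (30), July (31): 30 + 31 = 61 days.
August 1–22, 2075: 22 days.
Residual: 93 days.
Total: 3380 days.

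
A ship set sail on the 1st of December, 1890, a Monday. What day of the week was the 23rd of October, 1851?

Thursday

Count forward from the earlier date (October 23, 1851) to the later (December 1, 1890):
From October 23, 1851 to October 23, 1890: 39 years, of which 10 contain a Feb 29 — 29×365 + 10×366 = 14245 days.
October 1890: 31 − 23 = 8 days remain.
Then November (30): 30 days.
December 1, 1890: 1 day.
Residual: 39 days.
Total: 14284 days.
14284 mod 7 = 4, so 4 days before Monday is Thursday.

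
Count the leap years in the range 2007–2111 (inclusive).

Years divisible by 4: 2008, 2012, …, 2108 — 26 in all.
Of these, 2100 is divisible by 100 but not 400, so not leap.
Leap years: 26 − 1 = 25.

25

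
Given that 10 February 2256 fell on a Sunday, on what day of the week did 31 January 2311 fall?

Tuesday

From February 10, 2256 to February 10, 2310: 54 years, of which 13 contain a Feb 29 — 41×365 + 13×366 = 19723 days.
(2300 is not a leap year (divisible by 100 but not 400).)
February 2310: 28 − 10 = 18 days remain (2310 is not a leap year, so February has 28 days).
Then 10 full months totalling 306 days.
January 1–31, 2311: 31 days.
Residual: 355 days.
Total: 20078 days.
20078 mod 7 = 2, so 2 days after Sunday is Tuesday.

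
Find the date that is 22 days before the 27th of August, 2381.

the 5th of August, 2381

Count 22 days before August 27, 2381:
Within August 2381: 27 − 5 = 22 days.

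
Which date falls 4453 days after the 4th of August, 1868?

the 13th of October, 1880

Count 4453 days after August 4, 1868:
Day-of-year of August 4, 1868: 217.
Day-of-year of October 13, 1880: 287.
1868 has 366 days, so 366 − 217 = 149 days remain in 1868.
Full years 1869–1879: 9 common + 2 leap = 9×365 + 2×366 = 4017 days.
Total: 149 + 4017 + 287 = 4453 days.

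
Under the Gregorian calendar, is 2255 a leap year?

2255 is not a leap year.

No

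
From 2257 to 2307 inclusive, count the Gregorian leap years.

Years divisible by 4 in [2257, 2307]: 2260, 2264, 2268, 2272, 2276, 2280, 2284, 2288, 2292, 2296, 2300, 2304.
Of these, 2300 is divisible by 100 but not 400, so not leap.
Leap years: 12 − 1 = 11.

11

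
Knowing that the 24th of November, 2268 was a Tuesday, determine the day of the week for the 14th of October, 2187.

Count forward from the earlier date (October 14, 2187) to the later (November 24, 2268):
Day-of-year of October 14, 2187: 287.
Day-of-year of November 24, 2268: 329.
2187 has 365 days, so 365 − 287 = 78 days remain in 2187.
Full years 2188–2267: 61 common + 19 leap = 61×365 + 19×366 = 29219 days.
Total: 78 + 29219 + 329 = 29626 days.
29626 mod 7 = 2, so 2 days before Tuesday is Sunday.

Sunday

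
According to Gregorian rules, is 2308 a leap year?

2308 is a leap year.

Yes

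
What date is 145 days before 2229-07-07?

2229-02-12

Count 145 days before July 7, 2229:
February 2229: 28 − 12 = 16 days remain (2229 is not a leap year, so February has 28 days).
Then March (31), April (30), May (31), June (30): 31 + 30 + 31 + 30 = 122 days.
July 1–7, 2229: 7 days.
Total: 16 + 122 + 7 = 145 days.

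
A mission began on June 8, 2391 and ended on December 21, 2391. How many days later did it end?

June 2391: 30 − 8 = 22 days remain.
Then July (31), August (31), September (30), October (31), November (30): 31 + 31 + 30 + 31 + 30 = 153 days.
December 1–21, 2391: 21 days.
Total: 22 + 153 + 21 = 196 days.

196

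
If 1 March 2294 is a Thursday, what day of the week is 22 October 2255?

Count forward from the earlier date (October 22, 2255) to the later (March 1, 2294):
Day-of-year of October 22, 2255: 295.
Day-of-year of March 1, 2294: 60.
2255 has 365 days, so 365 − 295 = 70 days remain in 2255.
Full years 2256–2293: 28 common + 10 leap = 28×365 + 10×366 = 13880 days.
Total: 70 + 13880 + 60 = 14010 days.
14010 mod 7 = 3, so 3 days before Thursday is Monday.

Monday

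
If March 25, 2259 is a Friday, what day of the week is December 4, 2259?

March 2259: 31 − 25 = 6 days remain.
Then April (30), May (31), June (30), July (31), August (31), September (30), October (31), November (30): 30 + 31 + 30 + 31 + 31 + 30 + 31 + 30 = 244 days.
December 1–4, 2259: 4 days.
Total: 6 + 244 + 4 = 254 days.
254 mod 7 = 2, so 2 days after Friday is Sunday.

Sunday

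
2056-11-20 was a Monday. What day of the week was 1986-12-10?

Wednesday

Count forward from the earlier date (December 10, 1986) to the later (November 20, 2056):
From December 10, 1986 to December 10, 2055: 69 years, of which 17 contain a Feb 29 — 52×365 + 17×366 = 25202 days.
(2000 is a leap year (divisible by 400).)
December 2055: 31 − 10 = 21 days remain.
Then 10 full months totalling 305 days.
November 1–20, 2056: 20 days.
Residual: 346 days.
Total: 25548 days.
25548 mod 7 = 5, so 5 days before Monday is Wednesday.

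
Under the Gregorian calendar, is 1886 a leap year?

1886 is not a leap year.

No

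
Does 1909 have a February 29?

No

1909 is not a leap year.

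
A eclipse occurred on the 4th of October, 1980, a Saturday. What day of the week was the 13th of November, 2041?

From October 4, 1980 to October 4, 2041: 61 years, of which 15 contain a Feb 29 — 46×365 + 15×366 = 22280 days.
(2000 is a leap year (divisible by 400).)
October 2041: 31 − 4 = 27 days remain.
November 1–13, 2041: 13 days.
Residual: 40 days.
Total: 22320 days.
22320 mod 7 = 4, so 4 days after Saturday is Wednesday.

Wednesday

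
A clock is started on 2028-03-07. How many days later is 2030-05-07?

791

Day-of-year of March 7, 2028: 67.
Day-of-year of May 7, 2030: 127.
2028 has 366 days, so 366 − 67 = 299 days remain in 2028.
Full years: 2029: 365. Sum = 365.
Total: 299 + 365 + 127 = 791 days.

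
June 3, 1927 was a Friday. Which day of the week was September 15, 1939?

Day-of-year of June 3, 1927: 154.
Day-of-year of September 15, 1939: 258.
1927 has 365 days, so 365 − 154 = 211 days remain in 1927.
Full years 1928–1938: 8 common + 3 leap = 8×365 + 3×366 = 4018 days.
Total: 211 + 4018 + 258 = 4487 days.
4487 is a multiple of 7, so September 15, 1939 falls on the same weekday: Friday.

Friday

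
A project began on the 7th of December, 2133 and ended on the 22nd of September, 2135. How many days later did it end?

654

Day-of-year of December 7, 2133: 341.
Day-of-year of September 22, 2135: 265.
2133 has 365 days, so 365 − 341 = 24 days remain in 2133.
Full years: 2134: 365. Sum = 365.
Total: 24 + 365 + 265 = 654 days.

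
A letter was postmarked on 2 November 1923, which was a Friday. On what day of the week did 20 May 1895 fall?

Monday

Count forward from the earlier date (May 20, 1895) to the later (November 2, 1923):
From May 20, 1895 to May 20, 1923: 28 years, of which 6 contain a Feb 29 — 22×365 + 6×366 = 10226 days.
(1900 is not a leap year (divisible by 100 but not 400).)
May 1923: 31 − 20 = 11 days remain.
Then June (30), July (31), August (31), September (30), October (31): 30 + 31 + 31 + 30 + 31 = 153 days.
November 1–2, 1923: 2 days.
Residual: 166 days.
Total: 10392 days.
10392 mod 7 = 4, so 4 days before Friday is Monday.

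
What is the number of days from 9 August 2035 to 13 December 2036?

492

August 9, 2035 → August 9, 2036: 366 days (2036 is a leap year).
August 2036: 31 − 9 = 22 days remain.
Then September (30), October (31), November (30): 30 + 31 + 30 = 91 days.
December 1–13, 2036: 13 days.
Residual: 126 days.
Total: 492 days.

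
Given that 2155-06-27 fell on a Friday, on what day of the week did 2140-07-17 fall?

Sunday

Count forward from the earlier date (July 17, 2140) to the later (June 27, 2155):
Day-of-year of July 17, 2140: 199.
Day-of-year of June 27, 2155: 178.
2140 has 366 days, so 366 − 199 = 167 days remain in 2140.
Full years 2141–2154: 11 common + 3 leap = 11×365 + 3×366 = 5113 days.
Total: 167 + 5113 + 178 = 5458 days.
5458 mod 7 = 5, so 5 days before Friday is Sunday.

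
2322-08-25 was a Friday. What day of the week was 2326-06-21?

Monday

Day-of-year of August 25, 2322: 237.
Day-of-year of June 21, 2326: 172.
2322 has 365 days, so 365 − 237 = 128 days remain in 2322.
Full years: 2323: 365; 2324: 366; 2325: 365. Sum = 1096.
Total: 128 + 1096 + 172 = 1396 days.
1396 mod 7 = 3, so 3 days after Friday is Monday.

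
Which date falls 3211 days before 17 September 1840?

3 December 1831

Count 3211 days before September 17, 1840:
Day-of-year of December 3, 1831: 337.
Day-of-year of September 17, 1840: 261.
1831 has 365 days, so 365 − 337 = 28 days remain in 1831.
Full years 1832–1839: 6 common + 2 leap = 6×365 + 2×366 = 2922 days.
Total: 28 + 2922 + 261 = 3211 days.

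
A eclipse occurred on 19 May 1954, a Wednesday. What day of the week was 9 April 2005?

Saturday

Day-of-year of May 19, 1954: 139.
Day-of-year of April 9, 2005: 99.
1954 has 365 days, so 365 − 139 = 226 days remain in 1954.
Full years 1955–2004: 37 common + 13 leap = 37×365 + 13×366 = 18263 days.
Total: 226 + 18263 + 99 = 18588 days.
18588 mod 7 = 3, so 3 days after Wednesday is Saturday.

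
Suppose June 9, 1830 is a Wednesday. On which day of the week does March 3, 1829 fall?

Tuesday

Count forward from the earlier date (March 3, 1829) to the later (June 9, 1830):
Day-of-year of March 3, 1829: 62.
Day-of-year of June 9, 1830: 160.
1829 has 365 days, so 365 − 62 = 303 days remain in 1829.
Total: 303 + 160 = 463 days.
463 mod 7 = 1, so 1 day before Wednesday is Tuesday.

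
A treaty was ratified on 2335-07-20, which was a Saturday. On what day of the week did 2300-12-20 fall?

Thursday

Count forward from the earlier date (December 20, 2300) to the later (July 20, 2335):
From December 20, 2300 to December 20, 2334: 34 years, of which 8 contain a Feb 29 — 26×365 + 8×366 = 12418 days.
December 2334: 31 − 20 = 11 days remain.
Then January (31), February 2335 (28), March (31), April (30), May (31), June (30): 31 + 28 + 31 + 30 + 31 + 30 = 181 days.
July 1–20, 2335: 20 days.
Residual: 212 days.
Total: 12630 days.
12630 mod 7 = 2, so 2 days before Saturday is Thursday.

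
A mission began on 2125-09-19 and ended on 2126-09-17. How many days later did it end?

September 2125: 30 − 19 = 11 days remain.
Then 11 full months totalling 335 days.
September 1–17, 2126: 17 days.
Residual: 363 days.
Total: 363 days.

363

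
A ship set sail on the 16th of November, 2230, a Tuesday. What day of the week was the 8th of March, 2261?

Friday

From November 16, 2230 to November 16, 2260: 30 years, of which 8 contain a Feb 29 — 22×365 + 8×366 = 10958 days.
November 2260: 30 − 16 = 14 days remain.
Then December (31), January (31), February 2261 (28): 31 + 31 + 28 = 90 days.
March 1–8, 2261: 8 days.
Residual: 112 days.
Total: 11070 days.
11070 mod 7 = 3, so 3 days after Tuesday is Friday.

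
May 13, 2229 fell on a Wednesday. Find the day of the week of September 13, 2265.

Wednesday

Day-of-year of May 13, 2229: 133.
Day-of-year of September 13, 2265: 256.
2229 has 365 days, so 365 − 133 = 232 days remain in 2229.
Full years 2230–2264: 26 common + 9 leap = 26×365 + 9×366 = 12784 days.
Total: 232 + 12784 + 256 = 13272 days.
13272 is a multiple of 7, so September 13, 2265 falls on the same weekday: Wednesday.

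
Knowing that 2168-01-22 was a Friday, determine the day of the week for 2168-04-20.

January 2168: 31 − 22 = 9 days remain.
Then February 2168 (29), March (31): 29 + 31 = 60 days.
April 1–20, 2168: 20 days.
Total: 9 + 60 + 20 = 89 days.
89 mod 7 = 5, so 5 days after Friday is Wednesday.

Wednesday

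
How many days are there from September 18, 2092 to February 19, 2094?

September 2092: 30 − 18 = 12 days remain.
Then 16 full months totalling 488 days.
February 1–19, 2094: 19 days (2094 is not a leap year).
Total: 12 + 488 + 19 = 519 days.

519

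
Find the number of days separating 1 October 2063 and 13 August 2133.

25518

From October 1, 2063 to October 1, 2132: 69 years, of which 17 contain a Feb 29 — 52×365 + 17×366 = 25202 days.
(2100 is not a leap year (divisible by 100 but not 400).)
October 2132: 31 − 1 = 30 days remain.
Then 9 full months totalling 273 days.
August 1–13, 2133: 13 days.
Residual: 316 days.
Total: 25518 days.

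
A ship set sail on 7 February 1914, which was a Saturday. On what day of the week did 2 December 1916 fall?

Day-of-year of February 7, 1914: 38.
Day-of-year of December 2, 1916: 337.
1914 has 365 days, so 365 − 38 = 327 days remain in 1914.
Full years: 1915: 365. Sum = 365.
Total: 327 + 365 + 337 = 1029 days.
1029 is a multiple of 7, so 2 December 1916 falls on the same weekday: Saturday.

Saturday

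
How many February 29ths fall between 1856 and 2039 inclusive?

Years divisible by 4: 1856, 1860, …, 2036 — 46 in all.
Of these, 1900 is divisible by 100 but not 400, so not leap.
2000 is divisible by 400, so still leap.
Leap years: 46 − 1 = 45.

45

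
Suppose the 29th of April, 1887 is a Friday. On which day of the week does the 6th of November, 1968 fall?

Wednesday

Day-of-year of April 29, 1887: 119.
Day-of-year of November 6, 1968: 311.
1887 has 365 days, so 365 − 119 = 246 days remain in 1887.
Full years 1888–1967: 61 common + 19 leap = 61×365 + 19×366 = 29219 days.
Total: 246 + 29219 + 311 = 29776 days.
29776 mod 7 = 5, so 5 days after Friday is Wednesday.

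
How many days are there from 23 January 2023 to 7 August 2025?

927

Day-of-year of January 23, 2023: 23.
Day-of-year of August 7, 2025: 219.
2023 has 365 days, so 365 − 23 = 342 days remain in 2023.
Full years: 2024: 366. Sum = 366.
Total: 342 + 366 + 219 = 927 days.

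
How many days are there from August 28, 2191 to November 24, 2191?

August 2191: 31 − 28 = 3 days remain.
Then September (30), October (31): 30 + 31 = 61 days.
November 1–24, 2191: 24 days.
Total: 3 + 61 + 24 = 88 days.

88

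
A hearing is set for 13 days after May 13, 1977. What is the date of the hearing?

May 26, 1977

Count 13 days after May 13, 1977:
Within May 1977: 26 − 13 = 13 days.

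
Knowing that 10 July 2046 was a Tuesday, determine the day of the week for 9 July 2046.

Monday

Count forward from the earlier date (July 9, 2046) to the later (July 10, 2046):
Within July 2046: 10 − 9 = 1 day.
1 mod 7 = 1, so 1 day before Tuesday is Monday.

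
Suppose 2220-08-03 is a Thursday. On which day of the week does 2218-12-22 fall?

Count forward from the earlier date (December 22, 2218) to the later (August 3, 2220):
Day-of-year of December 22, 2218: 356.
Day-of-year of August 3, 2220: 216.
2218 has 365 days, so 365 − 356 = 9 days remain in 2218.
Full years: 2219: 365. Sum = 365.
Total: 9 + 365 + 216 = 590 days.
590 mod 7 = 2, so 2 days before Thursday is Tuesday.

Tuesday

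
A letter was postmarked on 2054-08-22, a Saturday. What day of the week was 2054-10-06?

August 2054: 31 − 22 = 9 days remain.
Then September (30): 30 days.
October 1–6, 2054: 6 days.
Total: 9 + 30 + 6 = 45 days.
45 mod 7 = 3, so 3 days after Saturday is Tuesday.

Tuesday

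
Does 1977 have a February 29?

No

1977 is not a leap year.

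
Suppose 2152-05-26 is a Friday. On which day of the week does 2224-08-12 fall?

From May 26, 2152 to May 26, 2224: 72 years, of which 17 contain a Feb 29 — 55×365 + 17×366 = 26297 days.
(2200 is not a leap year (divisible by 100 but not 400).)
May 2224: 31 − 26 = 5 days remain.
Then June (30), July (31): 30 + 31 = 61 days.
August 1–12, 2224: 12 days.
Residual: 78 days.
Total: 26375 days.
26375 mod 7 = 6, so 6 days after Friday is Thursday.

Thursday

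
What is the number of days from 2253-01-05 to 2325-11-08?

26604

From January 5, 2253 to January 5, 2325: 72 years, of which 17 contain a Feb 29 — 55×365 + 17×366 = 26297 days.
(2300 is not a leap year (divisible by 100 but not 400).)
January 2325: 31 − 5 = 26 days remain.
Then 9 full months totalling 273 days.
November 1–8, 2325: 8 days.
Residual: 307 days.
Total: 26604 days.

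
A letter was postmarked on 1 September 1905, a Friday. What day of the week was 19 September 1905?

Tuesday

Within September 1905: 19 − 1 = 18 days.
18 mod 7 = 4, so 4 days after Friday is Tuesday.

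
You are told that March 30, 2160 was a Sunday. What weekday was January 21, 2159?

Sunday

Count forward from the earlier date (January 21, 2159) to the later (March 30, 2160):
Day-of-year of January 21, 2159: 21.
Day-of-year of March 30, 2160: 90.
2159 has 365 days, so 365 − 21 = 344 days remain in 2159.
Total: 344 + 90 = 434 days.
434 is a multiple of 7, so January 21, 2159 falls on the same weekday: Sunday.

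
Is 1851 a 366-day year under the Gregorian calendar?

1851 is not a leap year.

No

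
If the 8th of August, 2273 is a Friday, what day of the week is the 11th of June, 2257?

Count forward from the earlier date (June 11, 2257) to the later (August 8, 2273):
Day-of-year of June 11, 2257: 162.
Day-of-year of August 8, 2273: 220.
2257 has 365 days, so 365 − 162 = 203 days remain in 2257.
Full years 2258–2272: 11 common + 4 leap = 11×365 + 4×366 = 5479 days.
Total: 203 + 5479 + 220 = 5902 days.
5902 mod 7 = 1, so 1 day before Friday is Thursday.

Thursday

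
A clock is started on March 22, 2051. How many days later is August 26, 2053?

March 2051: 31 − 22 = 9 days remain.
Then 28 full months totalling 853 days.
August 1–26, 2053: 26 days.
Total: 9 + 853 + 26 = 888 days.

888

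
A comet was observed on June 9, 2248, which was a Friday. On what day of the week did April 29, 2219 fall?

Thursday

Count forward from the earlier date (April 29, 2219) to the later (June 9, 2248):
From April 29, 2219 to April 29, 2248: 29 years, of which 8 contain a Feb 29 — 21×365 + 8×366 = 10593 days.
April 2248: 30 − 29 = 1 day remains.
Then May (31): 31 days.
June 1–9, 2248: 9 days.
Residual: 41 days.
Total: 10634 days.
10634 mod 7 = 1, so 1 day before Friday is Thursday.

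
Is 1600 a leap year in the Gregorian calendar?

1600 is a leap year (divisible by 400).

Yes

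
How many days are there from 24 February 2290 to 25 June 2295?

1947

February 24, 2290 → February 24, 2291: 365 days.
February 24, 2291 → February 24, 2292: 365 days.
February 24, 2292 → February 24, 2293: 366 days (2292 is a leap year).
February 24, 2293 → February 24, 2294: 365 days.
February 24, 2294 → February 24, 2295: 365 days.
February 2295: 28 − 24 = 4 days remain (2295 is not a leap year, so February has 28 days).
Then March (31), April (30), May (31): 31 + 30 + 31 = 92 days.
June 1–25, 2295: 25 days.
Residual: 121 days.
Total: 1947 days.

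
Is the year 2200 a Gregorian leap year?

No

2200 is not a leap year (divisible by 100 but not 400).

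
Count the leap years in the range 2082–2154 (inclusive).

Years divisible by 4: 2084, 2088, …, 2152 — 18 in all.
Of these, 2100 is divisible by 100 but not 400, so not leap.
Leap years: 18 − 1 = 17.

17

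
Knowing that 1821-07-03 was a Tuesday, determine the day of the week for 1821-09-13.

July 1821: 31 − 3 = 28 days remain.
Then August (31): 31 days.
September 1–13, 1821: 13 days.
Total: 28 + 31 + 13 = 72 days.
72 mod 7 = 2, so 2 days after Tuesday is Thursday.

Thursday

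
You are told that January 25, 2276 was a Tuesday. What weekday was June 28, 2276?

January 2276: 31 − 25 = 6 days remain.
Then February 2276 (29), March (31), April (30), May (31): 29 + 31 + 30 + 31 = 121 days.
June 1–28, 2276: 28 days.
Total: 6 + 121 + 28 = 155 days.
155 mod 7 = 1, so 1 day after Tuesday is Wednesday.

Wednesday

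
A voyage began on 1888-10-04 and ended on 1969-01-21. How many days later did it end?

29328

From October 4, 1888 to October 4, 1968: 80 years, of which 19 contain a Feb 29 — 61×365 + 19×366 = 29219 days.
(1900 is not a leap year (divisible by 100 but not 400).)
October 1968: 31 − 4 = 27 days remain.
Then November (30), December (31): 30 + 31 = 61 days.
January 1–21, 1969: 21 days.
Residual: 109 days.
Total: 29328 days.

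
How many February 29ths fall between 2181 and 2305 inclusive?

Years divisible by 4: 2184, 2188, …, 2304 — 31 in all.
Of these, 2200, 2300 are divisible by 100 but not 400, so not leap.
Leap years: 31 − 2 = 29.

29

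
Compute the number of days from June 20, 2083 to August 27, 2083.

June 2083: 30 − 20 = 10 days remain.
Then July (31): 31 days.
August 1–27, 2083: 27 days.
Total: 10 + 31 + 27 = 68 days.

68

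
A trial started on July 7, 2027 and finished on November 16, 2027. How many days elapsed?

July 2027: 31 − 7 = 24 days remain.
Then August (31), September (30), October (31): 31 + 30 + 31 = 92 days.
November 1–16, 2027: 16 days.
Total: 24 + 92 + 16 = 132 days.

132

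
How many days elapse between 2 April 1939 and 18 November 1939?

230

April 1939: 30 − 2 = 28 days remain.
Then May (31), June (30), July (31), August (31), September (30), October (31): 31 + 30 + 31 + 31 + 30 + 31 = 184 days.
November 1–18, 1939: 18 days.
Total: 28 + 184 + 18 = 230 days.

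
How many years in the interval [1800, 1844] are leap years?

Years divisible by 4 in [1800, 1844]: 1800, 1804, 1808, 1812, 1816, 1820, 1824, 1828, 1832, 1836, 1840, 1844.
Of these, 1800 is divisible by 100 but not 400, so not leap.
Leap years: 12 − 1 = 11.

11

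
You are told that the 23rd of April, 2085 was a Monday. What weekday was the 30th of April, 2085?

Within April 2085: 30 − 23 = 7 days.
7 is a multiple of 7, so the 30th of April, 2085 falls on the same weekday: Monday.

Monday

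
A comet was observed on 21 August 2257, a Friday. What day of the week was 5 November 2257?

August 2257: 31 − 21 = 10 days remain.
Then September (30), October (31): 30 + 31 = 61 days.
November 1–5, 2257: 5 days.
Total: 10 + 61 + 5 = 76 days.
76 mod 7 = 6, so 6 days after Friday is Thursday.

Thursday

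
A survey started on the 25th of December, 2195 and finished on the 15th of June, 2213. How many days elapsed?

From December 25, 2195 to December 25, 2212: 17 years, of which 4 contain a Feb 29 — 13×365 + 4×366 = 6209 days.
(2200 is not a leap year (divisible by 100 but not 400).)
December 2212: 31 − 25 = 6 days remain.
Then January (31), February 2213 (28), March (31), April (30), May (31): 31 + 28 + 31 + 30 + 31 = 151 days.
June 1–15, 2213: 15 days.
Residual: 172 days.
Total: 6381 days.

6381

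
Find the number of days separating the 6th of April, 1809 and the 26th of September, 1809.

173

April 1809: 30 − 6 = 24 days remain.
Then May (31), June (30), July (31), August (31): 31 + 30 + 31 + 31 = 123 days.
September 1–26, 1809: 26 days.
Total: 24 + 123 + 26 = 173 days.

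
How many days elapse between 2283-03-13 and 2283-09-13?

March 2283: 31 − 13 = 18 days remain.
Then April (30), May (31), June (30), July (31), August (31): 30 + 31 + 30 + 31 + 31 = 153 days.
September 1–13, 2283: 13 days.
Total: 18 + 153 + 13 = 184 days.

184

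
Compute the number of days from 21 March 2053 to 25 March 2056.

Day-of-year of March 21, 2053: 80.
Day-of-year of March 25, 2056: 85.
2053 has 365 days, so 365 − 80 = 285 days remain in 2053.
Full years: 2054: 365; 2055: 365. Sum = 730.
Total: 285 + 730 + 85 = 1100 days.

1100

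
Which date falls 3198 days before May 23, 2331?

August 20, 2322

Count 3198 days before May 23, 2331:
Day-of-year of August 20, 2322: 232.
Day-of-year of May 23, 2331: 143.
2322 has 365 days, so 365 − 232 = 133 days remain in 2322.
Full years 2323–2330: 6 common + 2 leap = 6×365 + 2×366 = 2922 days.
Total: 133 + 2922 + 143 = 3198 days.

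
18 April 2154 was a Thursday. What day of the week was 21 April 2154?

Sunday

Within April 2154: 21 − 18 = 3 days.
3 mod 7 = 3, so 3 days after Thursday is Sunday.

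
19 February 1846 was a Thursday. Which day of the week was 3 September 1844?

Tuesday

Count forward from the earlier date (September 3, 1844) to the later (February 19, 1846):
September 1844: 30 − 3 = 27 days remain.
Then 16 full months totalling 488 days.
February 1–19, 1846: 19 days (1846 is not a leap year).
Total: 27 + 488 + 19 = 534 days.
534 mod 7 = 2, so 2 days before Thursday is Tuesday.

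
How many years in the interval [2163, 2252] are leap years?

22

Years divisible by 4: 2164, 2168, …, 2252 — 23 in all.
Of these, 2200 is divisible by 100 but not 400, so not leap.
Leap years: 23 − 1 = 22.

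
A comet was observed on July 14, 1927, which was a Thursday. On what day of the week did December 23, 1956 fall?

Sunday

Day-of-year of July 14, 1927: 195.
Day-of-year of December 23, 1956: 358.
1927 has 365 days, so 365 − 195 = 170 days remain in 1927.
Full years 1928–1955: 21 common + 7 leap = 21×365 + 7×366 = 10227 days.
Total: 170 + 10227 + 358 = 10755 days.
10755 mod 7 = 3, so 3 days after Thursday is Sunday.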